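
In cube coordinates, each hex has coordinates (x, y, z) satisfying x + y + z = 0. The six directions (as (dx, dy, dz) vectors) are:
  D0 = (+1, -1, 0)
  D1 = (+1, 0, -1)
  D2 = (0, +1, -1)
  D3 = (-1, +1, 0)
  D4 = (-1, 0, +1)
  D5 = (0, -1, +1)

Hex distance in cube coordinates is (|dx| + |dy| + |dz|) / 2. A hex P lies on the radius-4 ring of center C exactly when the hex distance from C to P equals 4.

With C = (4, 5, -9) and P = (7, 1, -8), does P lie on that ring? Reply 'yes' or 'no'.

Answer: yes

Derivation:
|px - cx| = |7 - 4| = 3
|py - cy| = |1 - 5| = 4
|pz - cz| = |-8 - (-9)| = 1
distance = (3+4+1)/2 = 8/2 = 4
radius = 4; distance == radius -> yes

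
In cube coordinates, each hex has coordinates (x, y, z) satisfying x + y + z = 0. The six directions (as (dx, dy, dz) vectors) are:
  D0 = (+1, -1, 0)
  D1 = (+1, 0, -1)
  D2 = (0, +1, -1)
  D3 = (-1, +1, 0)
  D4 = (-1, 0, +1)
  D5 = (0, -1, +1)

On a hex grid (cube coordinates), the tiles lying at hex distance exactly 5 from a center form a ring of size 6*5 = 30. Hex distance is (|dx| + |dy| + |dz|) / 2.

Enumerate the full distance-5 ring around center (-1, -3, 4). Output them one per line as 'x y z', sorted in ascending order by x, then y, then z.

Answer: -6 -3 9
-6 -2 8
-6 -1 7
-6 0 6
-6 1 5
-6 2 4
-5 -4 9
-5 2 3
-4 -5 9
-4 2 2
-3 -6 9
-3 2 1
-2 -7 9
-2 2 0
-1 -8 9
-1 2 -1
0 -8 8
0 1 -1
1 -8 7
1 0 -1
2 -8 6
2 -1 -1
3 -8 5
3 -2 -1
4 -8 4
4 -7 3
4 -6 2
4 -5 1
4 -4 0
4 -3 -1

Derivation:
Walk ring at distance 5 from (-1, -3, 4):
Start at center + D4*5 = (-6, -3, 9)
  hex 0: (-6, -3, 9)
  hex 1: (-5, -4, 9)
  hex 2: (-4, -5, 9)
  hex 3: (-3, -6, 9)
  hex 4: (-2, -7, 9)
  hex 5: (-1, -8, 9)
  hex 6: (0, -8, 8)
  hex 7: (1, -8, 7)
  hex 8: (2, -8, 6)
  hex 9: (3, -8, 5)
  hex 10: (4, -8, 4)
  hex 11: (4, -7, 3)
  hex 12: (4, -6, 2)
  hex 13: (4, -5, 1)
  hex 14: (4, -4, 0)
  hex 15: (4, -3, -1)
  hex 16: (3, -2, -1)
  hex 17: (2, -1, -1)
  hex 18: (1, 0, -1)
  hex 19: (0, 1, -1)
  hex 20: (-1, 2, -1)
  hex 21: (-2, 2, 0)
  hex 22: (-3, 2, 1)
  hex 23: (-4, 2, 2)
  hex 24: (-5, 2, 3)
  hex 25: (-6, 2, 4)
  hex 26: (-6, 1, 5)
  hex 27: (-6, 0, 6)
  hex 28: (-6, -1, 7)
  hex 29: (-6, -2, 8)
Sorted: 30 hexes.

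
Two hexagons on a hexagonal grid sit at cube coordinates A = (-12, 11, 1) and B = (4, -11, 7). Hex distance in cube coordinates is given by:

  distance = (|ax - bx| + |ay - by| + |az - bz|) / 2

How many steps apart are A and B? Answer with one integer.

|ax - bx| = |-12 - 4| = 16
|ay - by| = |11 - (-11)| = 22
|az - bz| = |1 - 7| = 6
distance = (16 + 22 + 6) / 2 = 44 / 2 = 22

Answer: 22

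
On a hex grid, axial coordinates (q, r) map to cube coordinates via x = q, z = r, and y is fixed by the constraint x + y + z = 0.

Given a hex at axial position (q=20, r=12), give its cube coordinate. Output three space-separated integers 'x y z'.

x = q = 20
z = r = 12
y = -x - z = -(20) - (12) = -32

Answer: 20 -32 12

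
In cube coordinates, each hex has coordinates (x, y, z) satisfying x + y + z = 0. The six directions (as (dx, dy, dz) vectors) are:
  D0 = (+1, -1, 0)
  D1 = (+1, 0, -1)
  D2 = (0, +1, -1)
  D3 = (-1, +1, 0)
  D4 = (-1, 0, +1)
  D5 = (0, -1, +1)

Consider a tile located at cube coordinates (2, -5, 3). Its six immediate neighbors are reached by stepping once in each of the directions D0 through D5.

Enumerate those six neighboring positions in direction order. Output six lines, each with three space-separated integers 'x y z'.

Answer: 3 -6 3
3 -5 2
2 -4 2
1 -4 3
1 -5 4
2 -6 4

Derivation:
Center: (2, -5, 3). Add each direction:
  D0: (2, -5, 3) + (1, -1, 0) = (3, -6, 3)
  D1: (2, -5, 3) + (1, 0, -1) = (3, -5, 2)
  D2: (2, -5, 3) + (0, 1, -1) = (2, -4, 2)
  D3: (2, -5, 3) + (-1, 1, 0) = (1, -4, 3)
  D4: (2, -5, 3) + (-1, 0, 1) = (1, -5, 4)
  D5: (2, -5, 3) + (0, -1, 1) = (2, -6, 4)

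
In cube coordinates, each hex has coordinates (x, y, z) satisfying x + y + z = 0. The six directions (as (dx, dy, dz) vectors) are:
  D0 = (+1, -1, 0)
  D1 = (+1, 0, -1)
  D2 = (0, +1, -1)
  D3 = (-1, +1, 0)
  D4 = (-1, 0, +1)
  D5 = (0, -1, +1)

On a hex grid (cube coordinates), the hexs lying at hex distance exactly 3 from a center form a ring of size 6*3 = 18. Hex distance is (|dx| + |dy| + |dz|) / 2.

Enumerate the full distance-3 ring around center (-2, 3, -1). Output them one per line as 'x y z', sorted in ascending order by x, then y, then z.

Answer: -5 3 2
-5 4 1
-5 5 0
-5 6 -1
-4 2 2
-4 6 -2
-3 1 2
-3 6 -3
-2 0 2
-2 6 -4
-1 0 1
-1 5 -4
0 0 0
0 4 -4
1 0 -1
1 1 -2
1 2 -3
1 3 -4

Derivation:
Walk ring at distance 3 from (-2, 3, -1):
Start at center + D4*3 = (-5, 3, 2)
  hex 0: (-5, 3, 2)
  hex 1: (-4, 2, 2)
  hex 2: (-3, 1, 2)
  hex 3: (-2, 0, 2)
  hex 4: (-1, 0, 1)
  hex 5: (0, 0, 0)
  hex 6: (1, 0, -1)
  hex 7: (1, 1, -2)
  hex 8: (1, 2, -3)
  hex 9: (1, 3, -4)
  hex 10: (0, 4, -4)
  hex 11: (-1, 5, -4)
  hex 12: (-2, 6, -4)
  hex 13: (-3, 6, -3)
  hex 14: (-4, 6, -2)
  hex 15: (-5, 6, -1)
  hex 16: (-5, 5, 0)
  hex 17: (-5, 4, 1)
Sorted: 18 hexes.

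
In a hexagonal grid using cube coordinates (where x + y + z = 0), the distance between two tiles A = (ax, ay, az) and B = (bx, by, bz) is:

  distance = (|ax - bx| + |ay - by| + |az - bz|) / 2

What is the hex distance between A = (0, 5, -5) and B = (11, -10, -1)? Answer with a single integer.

|ax - bx| = |0 - 11| = 11
|ay - by| = |5 - (-10)| = 15
|az - bz| = |-5 - (-1)| = 4
distance = (11 + 15 + 4) / 2 = 30 / 2 = 15

Answer: 15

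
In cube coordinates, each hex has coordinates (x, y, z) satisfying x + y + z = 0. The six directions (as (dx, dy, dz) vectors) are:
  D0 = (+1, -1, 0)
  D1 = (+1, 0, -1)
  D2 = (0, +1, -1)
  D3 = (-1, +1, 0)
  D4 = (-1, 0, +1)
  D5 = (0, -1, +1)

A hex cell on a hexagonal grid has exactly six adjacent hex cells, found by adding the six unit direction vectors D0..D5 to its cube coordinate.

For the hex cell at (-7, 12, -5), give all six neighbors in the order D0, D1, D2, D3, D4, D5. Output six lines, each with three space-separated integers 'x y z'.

Answer: -6 11 -5
-6 12 -6
-7 13 -6
-8 13 -5
-8 12 -4
-7 11 -4

Derivation:
Center: (-7, 12, -5). Add each direction:
  D0: (-7, 12, -5) + (1, -1, 0) = (-6, 11, -5)
  D1: (-7, 12, -5) + (1, 0, -1) = (-6, 12, -6)
  D2: (-7, 12, -5) + (0, 1, -1) = (-7, 13, -6)
  D3: (-7, 12, -5) + (-1, 1, 0) = (-8, 13, -5)
  D4: (-7, 12, -5) + (-1, 0, 1) = (-8, 12, -4)
  D5: (-7, 12, -5) + (0, -1, 1) = (-7, 11, -4)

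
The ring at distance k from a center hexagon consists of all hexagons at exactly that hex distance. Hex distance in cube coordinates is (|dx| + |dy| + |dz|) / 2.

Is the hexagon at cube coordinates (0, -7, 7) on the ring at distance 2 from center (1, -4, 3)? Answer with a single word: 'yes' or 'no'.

|px - cx| = |0 - 1| = 1
|py - cy| = |-7 - (-4)| = 3
|pz - cz| = |7 - 3| = 4
distance = (1+3+4)/2 = 8/2 = 4
radius = 2; distance != radius -> no

Answer: no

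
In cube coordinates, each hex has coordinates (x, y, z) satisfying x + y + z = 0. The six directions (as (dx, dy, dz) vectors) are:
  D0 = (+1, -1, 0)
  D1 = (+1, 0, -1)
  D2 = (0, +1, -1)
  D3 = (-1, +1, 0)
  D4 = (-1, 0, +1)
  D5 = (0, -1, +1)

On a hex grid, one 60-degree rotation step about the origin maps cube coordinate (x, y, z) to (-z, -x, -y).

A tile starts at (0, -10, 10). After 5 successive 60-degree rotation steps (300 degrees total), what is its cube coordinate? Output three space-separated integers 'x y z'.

Start: (0, -10, 10)
Step 1: (0, -10, 10) -> (-(10), -(0), -(-10)) = (-10, 0, 10)
Step 2: (-10, 0, 10) -> (-(10), -(-10), -(0)) = (-10, 10, 0)
Step 3: (-10, 10, 0) -> (-(0), -(-10), -(10)) = (0, 10, -10)
Step 4: (0, 10, -10) -> (-(-10), -(0), -(10)) = (10, 0, -10)
Step 5: (10, 0, -10) -> (-(-10), -(10), -(0)) = (10, -10, 0)

Answer: 10 -10 0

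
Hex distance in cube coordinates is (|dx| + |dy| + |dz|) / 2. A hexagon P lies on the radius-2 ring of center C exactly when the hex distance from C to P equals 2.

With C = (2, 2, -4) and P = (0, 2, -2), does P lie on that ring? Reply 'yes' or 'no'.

|px - cx| = |0 - 2| = 2
|py - cy| = |2 - 2| = 0
|pz - cz| = |-2 - (-4)| = 2
distance = (2+0+2)/2 = 4/2 = 2
radius = 2; distance == radius -> yes

Answer: yes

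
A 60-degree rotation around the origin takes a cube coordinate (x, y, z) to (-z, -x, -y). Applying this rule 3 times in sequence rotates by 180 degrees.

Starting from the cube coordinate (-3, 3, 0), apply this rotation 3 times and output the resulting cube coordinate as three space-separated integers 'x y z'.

Answer: 3 -3 0

Derivation:
Start: (-3, 3, 0)
Step 1: (-3, 3, 0) -> (-(0), -(-3), -(3)) = (0, 3, -3)
Step 2: (0, 3, -3) -> (-(-3), -(0), -(3)) = (3, 0, -3)
Step 3: (3, 0, -3) -> (-(-3), -(3), -(0)) = (3, -3, 0)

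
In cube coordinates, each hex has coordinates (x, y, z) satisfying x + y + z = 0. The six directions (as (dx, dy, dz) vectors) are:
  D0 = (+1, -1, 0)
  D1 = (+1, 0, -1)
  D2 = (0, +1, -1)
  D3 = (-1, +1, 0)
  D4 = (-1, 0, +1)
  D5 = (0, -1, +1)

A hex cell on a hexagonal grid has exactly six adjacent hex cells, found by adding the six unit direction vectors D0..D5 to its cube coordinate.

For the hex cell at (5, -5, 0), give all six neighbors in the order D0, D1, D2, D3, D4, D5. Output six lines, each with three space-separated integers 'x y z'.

Answer: 6 -6 0
6 -5 -1
5 -4 -1
4 -4 0
4 -5 1
5 -6 1

Derivation:
Center: (5, -5, 0). Add each direction:
  D0: (5, -5, 0) + (1, -1, 0) = (6, -6, 0)
  D1: (5, -5, 0) + (1, 0, -1) = (6, -5, -1)
  D2: (5, -5, 0) + (0, 1, -1) = (5, -4, -1)
  D3: (5, -5, 0) + (-1, 1, 0) = (4, -4, 0)
  D4: (5, -5, 0) + (-1, 0, 1) = (4, -5, 1)
  D5: (5, -5, 0) + (0, -1, 1) = (5, -6, 1)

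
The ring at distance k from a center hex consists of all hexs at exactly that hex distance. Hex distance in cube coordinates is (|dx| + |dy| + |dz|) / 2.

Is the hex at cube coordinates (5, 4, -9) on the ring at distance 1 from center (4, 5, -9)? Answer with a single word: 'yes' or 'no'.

Answer: yes

Derivation:
|px - cx| = |5 - 4| = 1
|py - cy| = |4 - 5| = 1
|pz - cz| = |-9 - (-9)| = 0
distance = (1+1+0)/2 = 2/2 = 1
radius = 1; distance == radius -> yes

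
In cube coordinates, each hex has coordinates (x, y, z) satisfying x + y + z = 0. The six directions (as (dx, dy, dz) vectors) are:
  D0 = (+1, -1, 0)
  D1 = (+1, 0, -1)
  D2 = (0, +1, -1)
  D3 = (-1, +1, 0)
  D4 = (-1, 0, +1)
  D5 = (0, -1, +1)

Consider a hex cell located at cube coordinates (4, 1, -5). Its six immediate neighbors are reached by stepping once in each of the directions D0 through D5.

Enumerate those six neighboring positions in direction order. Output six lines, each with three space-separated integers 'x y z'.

Center: (4, 1, -5). Add each direction:
  D0: (4, 1, -5) + (1, -1, 0) = (5, 0, -5)
  D1: (4, 1, -5) + (1, 0, -1) = (5, 1, -6)
  D2: (4, 1, -5) + (0, 1, -1) = (4, 2, -6)
  D3: (4, 1, -5) + (-1, 1, 0) = (3, 2, -5)
  D4: (4, 1, -5) + (-1, 0, 1) = (3, 1, -4)
  D5: (4, 1, -5) + (0, -1, 1) = (4, 0, -4)

Answer: 5 0 -5
5 1 -6
4 2 -6
3 2 -5
3 1 -4
4 0 -4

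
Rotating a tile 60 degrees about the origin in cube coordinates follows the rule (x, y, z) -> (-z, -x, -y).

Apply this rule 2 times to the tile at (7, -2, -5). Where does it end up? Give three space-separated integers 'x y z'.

Answer: -2 -5 7

Derivation:
Start: (7, -2, -5)
Step 1: (7, -2, -5) -> (-(-5), -(7), -(-2)) = (5, -7, 2)
Step 2: (5, -7, 2) -> (-(2), -(5), -(-7)) = (-2, -5, 7)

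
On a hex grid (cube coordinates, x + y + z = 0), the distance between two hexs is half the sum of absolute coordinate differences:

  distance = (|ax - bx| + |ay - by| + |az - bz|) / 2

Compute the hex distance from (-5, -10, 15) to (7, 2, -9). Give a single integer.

Answer: 24

Derivation:
|ax - bx| = |-5 - 7| = 12
|ay - by| = |-10 - 2| = 12
|az - bz| = |15 - (-9)| = 24
distance = (12 + 12 + 24) / 2 = 48 / 2 = 24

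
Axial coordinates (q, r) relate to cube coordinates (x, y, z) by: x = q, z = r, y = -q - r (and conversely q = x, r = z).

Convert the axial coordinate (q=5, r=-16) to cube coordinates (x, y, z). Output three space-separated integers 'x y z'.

x = q = 5
z = r = -16
y = -x - z = -(5) - (-16) = 11

Answer: 5 11 -16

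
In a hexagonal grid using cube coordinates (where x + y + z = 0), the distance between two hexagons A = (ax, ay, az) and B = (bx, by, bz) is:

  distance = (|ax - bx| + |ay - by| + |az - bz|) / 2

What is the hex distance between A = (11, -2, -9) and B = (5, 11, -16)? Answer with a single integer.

|ax - bx| = |11 - 5| = 6
|ay - by| = |-2 - 11| = 13
|az - bz| = |-9 - (-16)| = 7
distance = (6 + 13 + 7) / 2 = 26 / 2 = 13

Answer: 13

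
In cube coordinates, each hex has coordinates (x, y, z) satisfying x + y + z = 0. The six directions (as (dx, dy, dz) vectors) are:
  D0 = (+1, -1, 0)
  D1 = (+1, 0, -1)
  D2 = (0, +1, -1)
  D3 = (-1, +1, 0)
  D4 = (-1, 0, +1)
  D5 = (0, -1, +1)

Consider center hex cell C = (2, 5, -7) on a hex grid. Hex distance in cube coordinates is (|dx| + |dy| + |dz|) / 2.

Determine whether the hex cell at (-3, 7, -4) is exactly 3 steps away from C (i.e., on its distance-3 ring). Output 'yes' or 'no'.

Answer: no

Derivation:
|px - cx| = |-3 - 2| = 5
|py - cy| = |7 - 5| = 2
|pz - cz| = |-4 - (-7)| = 3
distance = (5+2+3)/2 = 10/2 = 5
radius = 3; distance != radius -> no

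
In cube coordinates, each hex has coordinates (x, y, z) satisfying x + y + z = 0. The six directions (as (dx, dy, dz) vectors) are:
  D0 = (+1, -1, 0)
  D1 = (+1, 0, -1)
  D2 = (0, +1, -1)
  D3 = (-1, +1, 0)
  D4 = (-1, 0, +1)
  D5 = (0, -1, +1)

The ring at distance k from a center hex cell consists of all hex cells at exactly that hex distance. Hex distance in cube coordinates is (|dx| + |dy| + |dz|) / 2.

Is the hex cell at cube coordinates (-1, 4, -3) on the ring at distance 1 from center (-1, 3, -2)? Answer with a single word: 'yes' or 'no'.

|px - cx| = |-1 - (-1)| = 0
|py - cy| = |4 - 3| = 1
|pz - cz| = |-3 - (-2)| = 1
distance = (0+1+1)/2 = 2/2 = 1
radius = 1; distance == radius -> yes

Answer: yes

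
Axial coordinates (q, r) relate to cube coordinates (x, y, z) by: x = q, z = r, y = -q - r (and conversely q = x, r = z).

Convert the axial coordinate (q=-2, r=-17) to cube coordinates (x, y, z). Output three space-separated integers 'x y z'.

x = q = -2
z = r = -17
y = -x - z = -(-2) - (-17) = 19

Answer: -2 19 -17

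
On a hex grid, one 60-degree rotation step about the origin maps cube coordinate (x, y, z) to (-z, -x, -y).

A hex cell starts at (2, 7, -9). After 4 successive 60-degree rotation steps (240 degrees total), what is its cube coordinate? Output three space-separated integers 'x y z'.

Start: (2, 7, -9)
Step 1: (2, 7, -9) -> (-(-9), -(2), -(7)) = (9, -2, -7)
Step 2: (9, -2, -7) -> (-(-7), -(9), -(-2)) = (7, -9, 2)
Step 3: (7, -9, 2) -> (-(2), -(7), -(-9)) = (-2, -7, 9)
Step 4: (-2, -7, 9) -> (-(9), -(-2), -(-7)) = (-9, 2, 7)

Answer: -9 2 7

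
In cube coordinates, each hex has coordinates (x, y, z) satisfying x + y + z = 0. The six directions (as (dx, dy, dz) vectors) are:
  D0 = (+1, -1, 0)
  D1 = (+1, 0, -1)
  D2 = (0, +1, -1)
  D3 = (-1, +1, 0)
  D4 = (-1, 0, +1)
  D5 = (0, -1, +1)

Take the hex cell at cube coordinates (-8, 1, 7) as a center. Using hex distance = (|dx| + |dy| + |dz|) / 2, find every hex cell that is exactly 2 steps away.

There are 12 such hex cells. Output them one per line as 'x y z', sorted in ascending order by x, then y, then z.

Walk ring at distance 2 from (-8, 1, 7):
Start at center + D4*2 = (-10, 1, 9)
  hex 0: (-10, 1, 9)
  hex 1: (-9, 0, 9)
  hex 2: (-8, -1, 9)
  hex 3: (-7, -1, 8)
  hex 4: (-6, -1, 7)
  hex 5: (-6, 0, 6)
  hex 6: (-6, 1, 5)
  hex 7: (-7, 2, 5)
  hex 8: (-8, 3, 5)
  hex 9: (-9, 3, 6)
  hex 10: (-10, 3, 7)
  hex 11: (-10, 2, 8)
Sorted: 12 hexes.

Answer: -10 1 9
-10 2 8
-10 3 7
-9 0 9
-9 3 6
-8 -1 9
-8 3 5
-7 -1 8
-7 2 5
-6 -1 7
-6 0 6
-6 1 5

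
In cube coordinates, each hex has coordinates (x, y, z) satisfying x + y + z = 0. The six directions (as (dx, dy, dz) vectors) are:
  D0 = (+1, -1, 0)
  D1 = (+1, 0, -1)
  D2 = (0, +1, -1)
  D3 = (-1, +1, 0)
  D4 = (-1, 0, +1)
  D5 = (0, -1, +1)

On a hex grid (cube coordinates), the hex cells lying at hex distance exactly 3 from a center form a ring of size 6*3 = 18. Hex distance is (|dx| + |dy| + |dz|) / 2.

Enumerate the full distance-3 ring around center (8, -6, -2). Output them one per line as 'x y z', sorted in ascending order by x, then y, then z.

Answer: 5 -6 1
5 -5 0
5 -4 -1
5 -3 -2
6 -7 1
6 -3 -3
7 -8 1
7 -3 -4
8 -9 1
8 -3 -5
9 -9 0
9 -4 -5
10 -9 -1
10 -5 -5
11 -9 -2
11 -8 -3
11 -7 -4
11 -6 -5

Derivation:
Walk ring at distance 3 from (8, -6, -2):
Start at center + D4*3 = (5, -6, 1)
  hex 0: (5, -6, 1)
  hex 1: (6, -7, 1)
  hex 2: (7, -8, 1)
  hex 3: (8, -9, 1)
  hex 4: (9, -9, 0)
  hex 5: (10, -9, -1)
  hex 6: (11, -9, -2)
  hex 7: (11, -8, -3)
  hex 8: (11, -7, -4)
  hex 9: (11, -6, -5)
  hex 10: (10, -5, -5)
  hex 11: (9, -4, -5)
  hex 12: (8, -3, -5)
  hex 13: (7, -3, -4)
  hex 14: (6, -3, -3)
  hex 15: (5, -3, -2)
  hex 16: (5, -4, -1)
  hex 17: (5, -5, 0)
Sorted: 18 hexes.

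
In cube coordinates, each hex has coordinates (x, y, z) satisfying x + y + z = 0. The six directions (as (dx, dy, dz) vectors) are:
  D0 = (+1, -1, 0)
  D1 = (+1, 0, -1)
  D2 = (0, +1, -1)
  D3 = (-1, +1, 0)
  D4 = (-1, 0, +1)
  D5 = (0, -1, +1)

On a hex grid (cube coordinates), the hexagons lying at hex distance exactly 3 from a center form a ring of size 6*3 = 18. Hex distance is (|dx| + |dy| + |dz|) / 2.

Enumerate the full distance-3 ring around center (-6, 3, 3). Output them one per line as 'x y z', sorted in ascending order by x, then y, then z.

Walk ring at distance 3 from (-6, 3, 3):
Start at center + D4*3 = (-9, 3, 6)
  hex 0: (-9, 3, 6)
  hex 1: (-8, 2, 6)
  hex 2: (-7, 1, 6)
  hex 3: (-6, 0, 6)
  hex 4: (-5, 0, 5)
  hex 5: (-4, 0, 4)
  hex 6: (-3, 0, 3)
  hex 7: (-3, 1, 2)
  hex 8: (-3, 2, 1)
  hex 9: (-3, 3, 0)
  hex 10: (-4, 4, 0)
  hex 11: (-5, 5, 0)
  hex 12: (-6, 6, 0)
  hex 13: (-7, 6, 1)
  hex 14: (-8, 6, 2)
  hex 15: (-9, 6, 3)
  hex 16: (-9, 5, 4)
  hex 17: (-9, 4, 5)
Sorted: 18 hexes.

Answer: -9 3 6
-9 4 5
-9 5 4
-9 6 3
-8 2 6
-8 6 2
-7 1 6
-7 6 1
-6 0 6
-6 6 0
-5 0 5
-5 5 0
-4 0 4
-4 4 0
-3 0 3
-3 1 2
-3 2 1
-3 3 0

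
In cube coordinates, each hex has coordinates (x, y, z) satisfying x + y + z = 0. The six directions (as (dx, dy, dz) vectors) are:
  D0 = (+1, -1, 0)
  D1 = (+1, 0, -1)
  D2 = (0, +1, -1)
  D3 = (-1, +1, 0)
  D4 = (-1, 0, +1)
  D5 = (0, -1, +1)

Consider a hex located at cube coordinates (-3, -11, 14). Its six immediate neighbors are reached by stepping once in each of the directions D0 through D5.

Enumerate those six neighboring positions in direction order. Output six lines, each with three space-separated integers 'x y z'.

Center: (-3, -11, 14). Add each direction:
  D0: (-3, -11, 14) + (1, -1, 0) = (-2, -12, 14)
  D1: (-3, -11, 14) + (1, 0, -1) = (-2, -11, 13)
  D2: (-3, -11, 14) + (0, 1, -1) = (-3, -10, 13)
  D3: (-3, -11, 14) + (-1, 1, 0) = (-4, -10, 14)
  D4: (-3, -11, 14) + (-1, 0, 1) = (-4, -11, 15)
  D5: (-3, -11, 14) + (0, -1, 1) = (-3, -12, 15)

Answer: -2 -12 14
-2 -11 13
-3 -10 13
-4 -10 14
-4 -11 15
-3 -12 15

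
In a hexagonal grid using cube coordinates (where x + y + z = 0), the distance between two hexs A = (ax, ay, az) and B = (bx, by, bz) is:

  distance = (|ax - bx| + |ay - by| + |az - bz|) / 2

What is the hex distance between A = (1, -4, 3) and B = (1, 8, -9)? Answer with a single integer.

Answer: 12

Derivation:
|ax - bx| = |1 - 1| = 0
|ay - by| = |-4 - 8| = 12
|az - bz| = |3 - (-9)| = 12
distance = (0 + 12 + 12) / 2 = 24 / 2 = 12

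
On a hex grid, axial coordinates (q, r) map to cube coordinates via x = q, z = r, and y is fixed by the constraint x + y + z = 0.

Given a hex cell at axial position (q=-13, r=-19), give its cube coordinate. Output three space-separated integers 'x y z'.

x = q = -13
z = r = -19
y = -x - z = -(-13) - (-19) = 32

Answer: -13 32 -19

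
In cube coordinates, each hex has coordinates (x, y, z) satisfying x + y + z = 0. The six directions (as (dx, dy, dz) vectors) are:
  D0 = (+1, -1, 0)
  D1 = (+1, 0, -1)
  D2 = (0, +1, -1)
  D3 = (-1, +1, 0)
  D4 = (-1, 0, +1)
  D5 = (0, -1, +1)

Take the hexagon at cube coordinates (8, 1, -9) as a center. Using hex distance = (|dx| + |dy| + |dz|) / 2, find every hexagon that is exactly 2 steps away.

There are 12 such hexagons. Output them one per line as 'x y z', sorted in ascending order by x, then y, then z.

Answer: 6 1 -7
6 2 -8
6 3 -9
7 0 -7
7 3 -10
8 -1 -7
8 3 -11
9 -1 -8
9 2 -11
10 -1 -9
10 0 -10
10 1 -11

Derivation:
Walk ring at distance 2 from (8, 1, -9):
Start at center + D4*2 = (6, 1, -7)
  hex 0: (6, 1, -7)
  hex 1: (7, 0, -7)
  hex 2: (8, -1, -7)
  hex 3: (9, -1, -8)
  hex 4: (10, -1, -9)
  hex 5: (10, 0, -10)
  hex 6: (10, 1, -11)
  hex 7: (9, 2, -11)
  hex 8: (8, 3, -11)
  hex 9: (7, 3, -10)
  hex 10: (6, 3, -9)
  hex 11: (6, 2, -8)
Sorted: 12 hexes.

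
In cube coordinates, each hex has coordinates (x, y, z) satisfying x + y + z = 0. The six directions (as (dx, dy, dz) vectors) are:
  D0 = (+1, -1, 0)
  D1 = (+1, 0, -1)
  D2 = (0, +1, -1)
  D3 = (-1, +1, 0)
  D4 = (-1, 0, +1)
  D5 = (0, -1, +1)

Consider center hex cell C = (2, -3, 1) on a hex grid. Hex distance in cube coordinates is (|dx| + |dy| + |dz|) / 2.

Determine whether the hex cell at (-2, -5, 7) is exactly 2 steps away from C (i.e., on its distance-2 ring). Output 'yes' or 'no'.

|px - cx| = |-2 - 2| = 4
|py - cy| = |-5 - (-3)| = 2
|pz - cz| = |7 - 1| = 6
distance = (4+2+6)/2 = 12/2 = 6
radius = 2; distance != radius -> no

Answer: no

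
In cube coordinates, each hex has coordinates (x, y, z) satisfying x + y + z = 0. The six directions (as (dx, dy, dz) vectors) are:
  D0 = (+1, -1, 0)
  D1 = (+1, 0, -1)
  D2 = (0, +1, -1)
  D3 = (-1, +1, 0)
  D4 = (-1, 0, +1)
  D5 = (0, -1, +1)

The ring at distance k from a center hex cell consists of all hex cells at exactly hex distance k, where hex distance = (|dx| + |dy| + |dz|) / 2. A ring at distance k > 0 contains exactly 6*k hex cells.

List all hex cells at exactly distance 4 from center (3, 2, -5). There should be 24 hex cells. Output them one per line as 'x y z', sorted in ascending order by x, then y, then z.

Walk ring at distance 4 from (3, 2, -5):
Start at center + D4*4 = (-1, 2, -1)
  hex 0: (-1, 2, -1)
  hex 1: (0, 1, -1)
  hex 2: (1, 0, -1)
  hex 3: (2, -1, -1)
  hex 4: (3, -2, -1)
  hex 5: (4, -2, -2)
  hex 6: (5, -2, -3)
  hex 7: (6, -2, -4)
  hex 8: (7, -2, -5)
  hex 9: (7, -1, -6)
  hex 10: (7, 0, -7)
  hex 11: (7, 1, -8)
  hex 12: (7, 2, -9)
  hex 13: (6, 3, -9)
  hex 14: (5, 4, -9)
  hex 15: (4, 5, -9)
  hex 16: (3, 6, -9)
  hex 17: (2, 6, -8)
  hex 18: (1, 6, -7)
  hex 19: (0, 6, -6)
  hex 20: (-1, 6, -5)
  hex 21: (-1, 5, -4)
  hex 22: (-1, 4, -3)
  hex 23: (-1, 3, -2)
Sorted: 24 hexes.

Answer: -1 2 -1
-1 3 -2
-1 4 -3
-1 5 -4
-1 6 -5
0 1 -1
0 6 -6
1 0 -1
1 6 -7
2 -1 -1
2 6 -8
3 -2 -1
3 6 -9
4 -2 -2
4 5 -9
5 -2 -3
5 4 -9
6 -2 -4
6 3 -9
7 -2 -5
7 -1 -6
7 0 -7
7 1 -8
7 2 -9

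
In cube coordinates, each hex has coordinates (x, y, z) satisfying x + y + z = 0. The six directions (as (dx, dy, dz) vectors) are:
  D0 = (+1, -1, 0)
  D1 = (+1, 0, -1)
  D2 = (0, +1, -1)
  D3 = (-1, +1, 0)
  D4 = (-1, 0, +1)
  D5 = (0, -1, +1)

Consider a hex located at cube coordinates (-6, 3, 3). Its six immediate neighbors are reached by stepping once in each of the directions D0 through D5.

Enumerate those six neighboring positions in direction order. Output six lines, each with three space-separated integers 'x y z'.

Answer: -5 2 3
-5 3 2
-6 4 2
-7 4 3
-7 3 4
-6 2 4

Derivation:
Center: (-6, 3, 3). Add each direction:
  D0: (-6, 3, 3) + (1, -1, 0) = (-5, 2, 3)
  D1: (-6, 3, 3) + (1, 0, -1) = (-5, 3, 2)
  D2: (-6, 3, 3) + (0, 1, -1) = (-6, 4, 2)
  D3: (-6, 3, 3) + (-1, 1, 0) = (-7, 4, 3)
  D4: (-6, 3, 3) + (-1, 0, 1) = (-7, 3, 4)
  D5: (-6, 3, 3) + (0, -1, 1) = (-6, 2, 4)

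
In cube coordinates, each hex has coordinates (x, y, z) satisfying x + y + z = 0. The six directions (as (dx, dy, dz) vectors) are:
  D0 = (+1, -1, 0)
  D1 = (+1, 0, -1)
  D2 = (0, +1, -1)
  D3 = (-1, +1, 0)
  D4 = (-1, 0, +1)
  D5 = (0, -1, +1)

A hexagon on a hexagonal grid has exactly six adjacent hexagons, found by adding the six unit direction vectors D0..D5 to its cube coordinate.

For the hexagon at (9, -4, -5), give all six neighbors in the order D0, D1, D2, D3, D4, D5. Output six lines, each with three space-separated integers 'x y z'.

Center: (9, -4, -5). Add each direction:
  D0: (9, -4, -5) + (1, -1, 0) = (10, -5, -5)
  D1: (9, -4, -5) + (1, 0, -1) = (10, -4, -6)
  D2: (9, -4, -5) + (0, 1, -1) = (9, -3, -6)
  D3: (9, -4, -5) + (-1, 1, 0) = (8, -3, -5)
  D4: (9, -4, -5) + (-1, 0, 1) = (8, -4, -4)
  D5: (9, -4, -5) + (0, -1, 1) = (9, -5, -4)

Answer: 10 -5 -5
10 -4 -6
9 -3 -6
8 -3 -5
8 -4 -4
9 -5 -4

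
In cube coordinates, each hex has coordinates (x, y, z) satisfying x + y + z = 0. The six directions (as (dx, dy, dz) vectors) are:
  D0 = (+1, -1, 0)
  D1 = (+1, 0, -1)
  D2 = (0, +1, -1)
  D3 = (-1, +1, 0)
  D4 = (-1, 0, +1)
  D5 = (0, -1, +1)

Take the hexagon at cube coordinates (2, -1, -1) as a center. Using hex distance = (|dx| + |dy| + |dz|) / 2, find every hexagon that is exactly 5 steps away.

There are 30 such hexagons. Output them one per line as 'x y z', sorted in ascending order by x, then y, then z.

Answer: -3 -1 4
-3 0 3
-3 1 2
-3 2 1
-3 3 0
-3 4 -1
-2 -2 4
-2 4 -2
-1 -3 4
-1 4 -3
0 -4 4
0 4 -4
1 -5 4
1 4 -5
2 -6 4
2 4 -6
3 -6 3
3 3 -6
4 -6 2
4 2 -6
5 -6 1
5 1 -6
6 -6 0
6 0 -6
7 -6 -1
7 -5 -2
7 -4 -3
7 -3 -4
7 -2 -5
7 -1 -6

Derivation:
Walk ring at distance 5 from (2, -1, -1):
Start at center + D4*5 = (-3, -1, 4)
  hex 0: (-3, -1, 4)
  hex 1: (-2, -2, 4)
  hex 2: (-1, -3, 4)
  hex 3: (0, -4, 4)
  hex 4: (1, -5, 4)
  hex 5: (2, -6, 4)
  hex 6: (3, -6, 3)
  hex 7: (4, -6, 2)
  hex 8: (5, -6, 1)
  hex 9: (6, -6, 0)
  hex 10: (7, -6, -1)
  hex 11: (7, -5, -2)
  hex 12: (7, -4, -3)
  hex 13: (7, -3, -4)
  hex 14: (7, -2, -5)
  hex 15: (7, -1, -6)
  hex 16: (6, 0, -6)
  hex 17: (5, 1, -6)
  hex 18: (4, 2, -6)
  hex 19: (3, 3, -6)
  hex 20: (2, 4, -6)
  hex 21: (1, 4, -5)
  hex 22: (0, 4, -4)
  hex 23: (-1, 4, -3)
  hex 24: (-2, 4, -2)
  hex 25: (-3, 4, -1)
  hex 26: (-3, 3, 0)
  hex 27: (-3, 2, 1)
  hex 28: (-3, 1, 2)
  hex 29: (-3, 0, 3)
Sorted: 30 hexes.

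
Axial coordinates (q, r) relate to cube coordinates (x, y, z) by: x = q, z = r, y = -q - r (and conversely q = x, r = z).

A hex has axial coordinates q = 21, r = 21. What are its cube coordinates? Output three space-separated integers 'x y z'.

x = q = 21
z = r = 21
y = -x - z = -(21) - (21) = -42

Answer: 21 -42 21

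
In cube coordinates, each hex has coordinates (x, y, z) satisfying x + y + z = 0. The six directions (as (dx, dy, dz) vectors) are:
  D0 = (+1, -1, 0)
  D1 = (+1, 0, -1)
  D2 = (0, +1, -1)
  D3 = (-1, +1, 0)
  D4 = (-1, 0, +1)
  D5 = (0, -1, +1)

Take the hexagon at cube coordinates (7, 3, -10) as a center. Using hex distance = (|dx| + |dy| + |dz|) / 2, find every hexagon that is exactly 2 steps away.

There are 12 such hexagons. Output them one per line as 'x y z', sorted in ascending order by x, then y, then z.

Answer: 5 3 -8
5 4 -9
5 5 -10
6 2 -8
6 5 -11
7 1 -8
7 5 -12
8 1 -9
8 4 -12
9 1 -10
9 2 -11
9 3 -12

Derivation:
Walk ring at distance 2 from (7, 3, -10):
Start at center + D4*2 = (5, 3, -8)
  hex 0: (5, 3, -8)
  hex 1: (6, 2, -8)
  hex 2: (7, 1, -8)
  hex 3: (8, 1, -9)
  hex 4: (9, 1, -10)
  hex 5: (9, 2, -11)
  hex 6: (9, 3, -12)
  hex 7: (8, 4, -12)
  hex 8: (7, 5, -12)
  hex 9: (6, 5, -11)
  hex 10: (5, 5, -10)
  hex 11: (5, 4, -9)
Sorted: 12 hexes.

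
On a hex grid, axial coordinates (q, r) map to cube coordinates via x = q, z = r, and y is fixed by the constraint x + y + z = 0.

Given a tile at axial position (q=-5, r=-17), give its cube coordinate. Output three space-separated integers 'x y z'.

x = q = -5
z = r = -17
y = -x - z = -(-5) - (-17) = 22

Answer: -5 22 -17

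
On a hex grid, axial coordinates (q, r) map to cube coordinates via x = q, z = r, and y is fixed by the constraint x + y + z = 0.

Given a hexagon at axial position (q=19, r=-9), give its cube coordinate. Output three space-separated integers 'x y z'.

x = q = 19
z = r = -9
y = -x - z = -(19) - (-9) = -10

Answer: 19 -10 -9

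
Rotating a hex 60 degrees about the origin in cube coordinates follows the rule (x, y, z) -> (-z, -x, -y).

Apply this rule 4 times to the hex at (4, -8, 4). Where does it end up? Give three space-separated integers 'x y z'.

Answer: 4 4 -8

Derivation:
Start: (4, -8, 4)
Step 1: (4, -8, 4) -> (-(4), -(4), -(-8)) = (-4, -4, 8)
Step 2: (-4, -4, 8) -> (-(8), -(-4), -(-4)) = (-8, 4, 4)
Step 3: (-8, 4, 4) -> (-(4), -(-8), -(4)) = (-4, 8, -4)
Step 4: (-4, 8, -4) -> (-(-4), -(-4), -(8)) = (4, 4, -8)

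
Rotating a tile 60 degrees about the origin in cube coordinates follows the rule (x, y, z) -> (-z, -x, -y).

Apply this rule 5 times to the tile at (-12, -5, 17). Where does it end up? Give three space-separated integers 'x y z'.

Start: (-12, -5, 17)
Step 1: (-12, -5, 17) -> (-(17), -(-12), -(-5)) = (-17, 12, 5)
Step 2: (-17, 12, 5) -> (-(5), -(-17), -(12)) = (-5, 17, -12)
Step 3: (-5, 17, -12) -> (-(-12), -(-5), -(17)) = (12, 5, -17)
Step 4: (12, 5, -17) -> (-(-17), -(12), -(5)) = (17, -12, -5)
Step 5: (17, -12, -5) -> (-(-5), -(17), -(-12)) = (5, -17, 12)

Answer: 5 -17 12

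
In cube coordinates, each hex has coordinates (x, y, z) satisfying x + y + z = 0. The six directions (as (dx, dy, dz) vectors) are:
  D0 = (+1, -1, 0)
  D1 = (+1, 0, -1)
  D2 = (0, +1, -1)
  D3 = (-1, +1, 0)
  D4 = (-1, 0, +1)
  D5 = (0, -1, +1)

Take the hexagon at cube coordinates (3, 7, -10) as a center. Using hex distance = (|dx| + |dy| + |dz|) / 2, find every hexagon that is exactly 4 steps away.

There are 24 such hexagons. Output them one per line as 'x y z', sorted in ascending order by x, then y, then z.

Answer: -1 7 -6
-1 8 -7
-1 9 -8
-1 10 -9
-1 11 -10
0 6 -6
0 11 -11
1 5 -6
1 11 -12
2 4 -6
2 11 -13
3 3 -6
3 11 -14
4 3 -7
4 10 -14
5 3 -8
5 9 -14
6 3 -9
6 8 -14
7 3 -10
7 4 -11
7 5 -12
7 6 -13
7 7 -14

Derivation:
Walk ring at distance 4 from (3, 7, -10):
Start at center + D4*4 = (-1, 7, -6)
  hex 0: (-1, 7, -6)
  hex 1: (0, 6, -6)
  hex 2: (1, 5, -6)
  hex 3: (2, 4, -6)
  hex 4: (3, 3, -6)
  hex 5: (4, 3, -7)
  hex 6: (5, 3, -8)
  hex 7: (6, 3, -9)
  hex 8: (7, 3, -10)
  hex 9: (7, 4, -11)
  hex 10: (7, 5, -12)
  hex 11: (7, 6, -13)
  hex 12: (7, 7, -14)
  hex 13: (6, 8, -14)
  hex 14: (5, 9, -14)
  hex 15: (4, 10, -14)
  hex 16: (3, 11, -14)
  hex 17: (2, 11, -13)
  hex 18: (1, 11, -12)
  hex 19: (0, 11, -11)
  hex 20: (-1, 11, -10)
  hex 21: (-1, 10, -9)
  hex 22: (-1, 9, -8)
  hex 23: (-1, 8, -7)
Sorted: 24 hexes.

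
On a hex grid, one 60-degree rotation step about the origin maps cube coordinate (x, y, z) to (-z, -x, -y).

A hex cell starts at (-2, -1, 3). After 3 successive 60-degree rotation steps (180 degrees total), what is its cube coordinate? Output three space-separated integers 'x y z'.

Answer: 2 1 -3

Derivation:
Start: (-2, -1, 3)
Step 1: (-2, -1, 3) -> (-(3), -(-2), -(-1)) = (-3, 2, 1)
Step 2: (-3, 2, 1) -> (-(1), -(-3), -(2)) = (-1, 3, -2)
Step 3: (-1, 3, -2) -> (-(-2), -(-1), -(3)) = (2, 1, -3)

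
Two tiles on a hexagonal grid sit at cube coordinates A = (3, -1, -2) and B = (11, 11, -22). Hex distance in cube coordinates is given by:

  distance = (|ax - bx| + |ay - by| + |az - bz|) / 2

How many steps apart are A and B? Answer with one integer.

|ax - bx| = |3 - 11| = 8
|ay - by| = |-1 - 11| = 12
|az - bz| = |-2 - (-22)| = 20
distance = (8 + 12 + 20) / 2 = 40 / 2 = 20

Answer: 20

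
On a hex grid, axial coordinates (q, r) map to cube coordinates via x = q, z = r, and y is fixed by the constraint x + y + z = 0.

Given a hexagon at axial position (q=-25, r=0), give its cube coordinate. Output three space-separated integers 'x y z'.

x = q = -25
z = r = 0
y = -x - z = -(-25) - (0) = 25

Answer: -25 25 0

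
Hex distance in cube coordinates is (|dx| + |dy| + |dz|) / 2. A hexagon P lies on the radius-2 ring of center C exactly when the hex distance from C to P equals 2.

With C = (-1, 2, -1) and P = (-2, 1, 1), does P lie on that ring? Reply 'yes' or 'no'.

Answer: yes

Derivation:
|px - cx| = |-2 - (-1)| = 1
|py - cy| = |1 - 2| = 1
|pz - cz| = |1 - (-1)| = 2
distance = (1+1+2)/2 = 4/2 = 2
radius = 2; distance == radius -> yes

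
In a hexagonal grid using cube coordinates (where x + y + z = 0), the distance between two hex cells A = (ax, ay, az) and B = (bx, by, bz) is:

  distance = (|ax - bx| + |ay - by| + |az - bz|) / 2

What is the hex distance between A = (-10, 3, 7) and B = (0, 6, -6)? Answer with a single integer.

|ax - bx| = |-10 - 0| = 10
|ay - by| = |3 - 6| = 3
|az - bz| = |7 - (-6)| = 13
distance = (10 + 3 + 13) / 2 = 26 / 2 = 13

Answer: 13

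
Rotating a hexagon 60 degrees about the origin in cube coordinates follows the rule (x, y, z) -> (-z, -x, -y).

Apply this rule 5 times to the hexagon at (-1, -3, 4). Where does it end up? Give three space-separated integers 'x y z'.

Answer: 3 -4 1

Derivation:
Start: (-1, -3, 4)
Step 1: (-1, -3, 4) -> (-(4), -(-1), -(-3)) = (-4, 1, 3)
Step 2: (-4, 1, 3) -> (-(3), -(-4), -(1)) = (-3, 4, -1)
Step 3: (-3, 4, -1) -> (-(-1), -(-3), -(4)) = (1, 3, -4)
Step 4: (1, 3, -4) -> (-(-4), -(1), -(3)) = (4, -1, -3)
Step 5: (4, -1, -3) -> (-(-3), -(4), -(-1)) = (3, -4, 1)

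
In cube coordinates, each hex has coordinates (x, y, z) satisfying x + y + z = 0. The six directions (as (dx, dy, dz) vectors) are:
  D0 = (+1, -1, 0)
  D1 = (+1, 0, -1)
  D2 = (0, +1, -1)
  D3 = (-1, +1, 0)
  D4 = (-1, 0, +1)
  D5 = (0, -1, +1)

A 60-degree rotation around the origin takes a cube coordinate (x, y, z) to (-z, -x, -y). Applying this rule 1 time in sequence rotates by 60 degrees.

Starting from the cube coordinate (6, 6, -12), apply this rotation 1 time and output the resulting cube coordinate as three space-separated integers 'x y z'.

Start: (6, 6, -12)
Step 1: (6, 6, -12) -> (-(-12), -(6), -(6)) = (12, -6, -6)

Answer: 12 -6 -6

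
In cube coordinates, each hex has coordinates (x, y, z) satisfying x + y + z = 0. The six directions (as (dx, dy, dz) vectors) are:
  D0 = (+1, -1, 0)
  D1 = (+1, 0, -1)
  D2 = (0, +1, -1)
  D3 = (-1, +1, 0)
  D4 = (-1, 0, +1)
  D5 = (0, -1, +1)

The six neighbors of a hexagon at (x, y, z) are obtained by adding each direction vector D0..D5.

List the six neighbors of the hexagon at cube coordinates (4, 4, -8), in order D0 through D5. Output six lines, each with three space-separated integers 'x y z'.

Center: (4, 4, -8). Add each direction:
  D0: (4, 4, -8) + (1, -1, 0) = (5, 3, -8)
  D1: (4, 4, -8) + (1, 0, -1) = (5, 4, -9)
  D2: (4, 4, -8) + (0, 1, -1) = (4, 5, -9)
  D3: (4, 4, -8) + (-1, 1, 0) = (3, 5, -8)
  D4: (4, 4, -8) + (-1, 0, 1) = (3, 4, -7)
  D5: (4, 4, -8) + (0, -1, 1) = (4, 3, -7)

Answer: 5 3 -8
5 4 -9
4 5 -9
3 5 -8
3 4 -7
4 3 -7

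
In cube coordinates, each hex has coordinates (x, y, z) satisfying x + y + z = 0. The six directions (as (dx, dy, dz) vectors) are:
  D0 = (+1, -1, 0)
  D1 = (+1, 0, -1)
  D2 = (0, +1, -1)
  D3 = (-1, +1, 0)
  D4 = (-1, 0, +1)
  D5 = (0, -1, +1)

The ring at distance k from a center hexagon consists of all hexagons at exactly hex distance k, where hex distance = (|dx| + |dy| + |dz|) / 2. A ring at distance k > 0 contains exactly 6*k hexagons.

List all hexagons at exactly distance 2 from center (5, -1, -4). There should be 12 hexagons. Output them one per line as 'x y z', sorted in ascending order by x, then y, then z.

Walk ring at distance 2 from (5, -1, -4):
Start at center + D4*2 = (3, -1, -2)
  hex 0: (3, -1, -2)
  hex 1: (4, -2, -2)
  hex 2: (5, -3, -2)
  hex 3: (6, -3, -3)
  hex 4: (7, -3, -4)
  hex 5: (7, -2, -5)
  hex 6: (7, -1, -6)
  hex 7: (6, 0, -6)
  hex 8: (5, 1, -6)
  hex 9: (4, 1, -5)
  hex 10: (3, 1, -4)
  hex 11: (3, 0, -3)
Sorted: 12 hexes.

Answer: 3 -1 -2
3 0 -3
3 1 -4
4 -2 -2
4 1 -5
5 -3 -2
5 1 -6
6 -3 -3
6 0 -6
7 -3 -4
7 -2 -5
7 -1 -6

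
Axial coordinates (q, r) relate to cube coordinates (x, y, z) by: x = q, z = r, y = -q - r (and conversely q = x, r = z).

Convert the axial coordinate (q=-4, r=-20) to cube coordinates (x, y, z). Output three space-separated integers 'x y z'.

Answer: -4 24 -20

Derivation:
x = q = -4
z = r = -20
y = -x - z = -(-4) - (-20) = 24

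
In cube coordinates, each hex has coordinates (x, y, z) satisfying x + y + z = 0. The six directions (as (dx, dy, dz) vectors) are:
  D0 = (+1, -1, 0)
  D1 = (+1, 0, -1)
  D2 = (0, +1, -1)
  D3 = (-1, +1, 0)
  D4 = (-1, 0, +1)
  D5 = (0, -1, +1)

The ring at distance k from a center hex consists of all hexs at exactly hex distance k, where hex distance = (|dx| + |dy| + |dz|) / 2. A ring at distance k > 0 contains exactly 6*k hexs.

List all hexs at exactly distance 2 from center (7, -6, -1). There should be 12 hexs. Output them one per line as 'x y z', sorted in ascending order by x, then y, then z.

Walk ring at distance 2 from (7, -6, -1):
Start at center + D4*2 = (5, -6, 1)
  hex 0: (5, -6, 1)
  hex 1: (6, -7, 1)
  hex 2: (7, -8, 1)
  hex 3: (8, -8, 0)
  hex 4: (9, -8, -1)
  hex 5: (9, -7, -2)
  hex 6: (9, -6, -3)
  hex 7: (8, -5, -3)
  hex 8: (7, -4, -3)
  hex 9: (6, -4, -2)
  hex 10: (5, -4, -1)
  hex 11: (5, -5, 0)
Sorted: 12 hexes.

Answer: 5 -6 1
5 -5 0
5 -4 -1
6 -7 1
6 -4 -2
7 -8 1
7 -4 -3
8 -8 0
8 -5 -3
9 -8 -1
9 -7 -2
9 -6 -3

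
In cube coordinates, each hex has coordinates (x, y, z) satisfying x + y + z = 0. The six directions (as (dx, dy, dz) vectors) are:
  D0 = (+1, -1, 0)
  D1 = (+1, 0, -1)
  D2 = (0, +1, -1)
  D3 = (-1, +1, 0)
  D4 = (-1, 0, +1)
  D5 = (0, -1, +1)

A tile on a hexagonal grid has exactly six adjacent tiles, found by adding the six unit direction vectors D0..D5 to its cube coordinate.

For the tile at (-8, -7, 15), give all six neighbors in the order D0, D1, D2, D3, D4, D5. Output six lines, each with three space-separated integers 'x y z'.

Center: (-8, -7, 15). Add each direction:
  D0: (-8, -7, 15) + (1, -1, 0) = (-7, -8, 15)
  D1: (-8, -7, 15) + (1, 0, -1) = (-7, -7, 14)
  D2: (-8, -7, 15) + (0, 1, -1) = (-8, -6, 14)
  D3: (-8, -7, 15) + (-1, 1, 0) = (-9, -6, 15)
  D4: (-8, -7, 15) + (-1, 0, 1) = (-9, -7, 16)
  D5: (-8, -7, 15) + (0, -1, 1) = (-8, -8, 16)

Answer: -7 -8 15
-7 -7 14
-8 -6 14
-9 -6 15
-9 -7 16
-8 -8 16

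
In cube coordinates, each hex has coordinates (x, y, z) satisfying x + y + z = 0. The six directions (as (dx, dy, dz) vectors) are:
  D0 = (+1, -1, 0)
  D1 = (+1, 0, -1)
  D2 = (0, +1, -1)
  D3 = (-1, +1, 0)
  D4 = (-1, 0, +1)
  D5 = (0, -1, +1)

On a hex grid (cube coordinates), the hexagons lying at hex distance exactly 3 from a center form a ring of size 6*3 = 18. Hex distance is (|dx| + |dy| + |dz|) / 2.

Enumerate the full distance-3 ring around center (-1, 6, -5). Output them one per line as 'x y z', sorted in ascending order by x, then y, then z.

Walk ring at distance 3 from (-1, 6, -5):
Start at center + D4*3 = (-4, 6, -2)
  hex 0: (-4, 6, -2)
  hex 1: (-3, 5, -2)
  hex 2: (-2, 4, -2)
  hex 3: (-1, 3, -2)
  hex 4: (0, 3, -3)
  hex 5: (1, 3, -4)
  hex 6: (2, 3, -5)
  hex 7: (2, 4, -6)
  hex 8: (2, 5, -7)
  hex 9: (2, 6, -8)
  hex 10: (1, 7, -8)
  hex 11: (0, 8, -8)
  hex 12: (-1, 9, -8)
  hex 13: (-2, 9, -7)
  hex 14: (-3, 9, -6)
  hex 15: (-4, 9, -5)
  hex 16: (-4, 8, -4)
  hex 17: (-4, 7, -3)
Sorted: 18 hexes.

Answer: -4 6 -2
-4 7 -3
-4 8 -4
-4 9 -5
-3 5 -2
-3 9 -6
-2 4 -2
-2 9 -7
-1 3 -2
-1 9 -8
0 3 -3
0 8 -8
1 3 -4
1 7 -8
2 3 -5
2 4 -6
2 5 -7
2 6 -8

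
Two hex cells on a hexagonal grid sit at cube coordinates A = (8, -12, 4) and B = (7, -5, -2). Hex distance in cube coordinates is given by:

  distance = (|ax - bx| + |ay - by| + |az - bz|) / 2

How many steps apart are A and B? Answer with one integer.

|ax - bx| = |8 - 7| = 1
|ay - by| = |-12 - (-5)| = 7
|az - bz| = |4 - (-2)| = 6
distance = (1 + 7 + 6) / 2 = 14 / 2 = 7

Answer: 7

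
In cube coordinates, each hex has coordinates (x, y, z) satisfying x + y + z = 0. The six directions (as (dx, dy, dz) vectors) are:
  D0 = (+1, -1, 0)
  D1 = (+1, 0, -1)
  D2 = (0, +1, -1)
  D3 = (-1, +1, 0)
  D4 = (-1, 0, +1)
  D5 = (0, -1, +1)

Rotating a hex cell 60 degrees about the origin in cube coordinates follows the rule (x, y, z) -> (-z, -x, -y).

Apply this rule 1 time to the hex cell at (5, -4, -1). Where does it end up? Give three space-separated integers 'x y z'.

Start: (5, -4, -1)
Step 1: (5, -4, -1) -> (-(-1), -(5), -(-4)) = (1, -5, 4)

Answer: 1 -5 4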